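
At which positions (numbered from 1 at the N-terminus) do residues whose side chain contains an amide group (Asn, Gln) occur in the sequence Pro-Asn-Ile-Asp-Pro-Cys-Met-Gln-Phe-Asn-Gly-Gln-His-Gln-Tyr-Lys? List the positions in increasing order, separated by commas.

Matching residues: Asn2, Gln8, Asn10, Gln12, Gln14.

2, 8, 10, 12, 14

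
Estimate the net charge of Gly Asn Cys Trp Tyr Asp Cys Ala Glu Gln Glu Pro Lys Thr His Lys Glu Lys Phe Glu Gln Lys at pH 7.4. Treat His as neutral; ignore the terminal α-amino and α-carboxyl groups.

The side chains ionized at physiological pH are Lys/Arg (+1) and Asp/Glu (−1); with His treated as neutral, nothing else contributes.
Positive (K, R): Lys13, Lys16, Lys18, Lys22 → +4.
Negative (D, E): Asp6, Glu9, Glu11, Glu17, Glu20 → −5.
Net charge = (+4) + (−5) = −1.

-1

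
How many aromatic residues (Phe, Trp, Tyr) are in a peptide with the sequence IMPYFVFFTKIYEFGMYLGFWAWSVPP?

Matching residues: Y4, F5, F7, F8, Y12, F14, Y17, F20, W21, W23.

10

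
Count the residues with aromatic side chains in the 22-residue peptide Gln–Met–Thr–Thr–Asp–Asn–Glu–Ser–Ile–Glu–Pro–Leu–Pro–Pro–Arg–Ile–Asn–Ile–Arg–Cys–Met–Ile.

0

The aromatic amino acids are Phe (F, benzyl), Trp (W, indole), and Tyr (Y, phenol).
None of the 22 residues belong to this group.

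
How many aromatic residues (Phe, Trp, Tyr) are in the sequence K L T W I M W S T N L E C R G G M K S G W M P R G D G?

3

Matching residues: W4, W7, W21.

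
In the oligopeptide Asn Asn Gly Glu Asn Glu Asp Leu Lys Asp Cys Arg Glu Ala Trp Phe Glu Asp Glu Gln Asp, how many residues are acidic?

9

Aspartate (D) and glutamate (E) have carboxylic-acid side chains and are the acidic amino acids.
Matching residues: Glu4, Glu6, Asp7, Asp10, Glu13, Glu17, Asp18, Glu19, Asp21.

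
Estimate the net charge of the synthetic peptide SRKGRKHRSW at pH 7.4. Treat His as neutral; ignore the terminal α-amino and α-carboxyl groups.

+5

At pH ~7.4 the Lys and Arg side chains are protonated (+1), the Asp and Glu side chains are deprotonated (−1), and with His taken as neutral all other side chains carry no charge.
Positive (K, R): R2, K3, R5, K6, R8 → +5.
Negative (D, E): none → −0.
Net charge = (+5) + (−0) = +5.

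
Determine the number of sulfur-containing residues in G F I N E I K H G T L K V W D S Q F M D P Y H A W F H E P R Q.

Only Cys (C) and Met (M) have a sulfur atom in the side chain.
Matching residues: M19.

1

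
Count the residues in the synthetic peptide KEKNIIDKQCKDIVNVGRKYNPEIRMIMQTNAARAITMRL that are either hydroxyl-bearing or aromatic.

3

Hydroxyl-bearing: S, T, Y. Aromatic: F, W, Y.
Hydroxyl-bearing residues here: Y20, T30, T37 (3).
Aromatic residues here: Y20 (1).
Y is in both groups, so the 1 Y residue must not be double-counted.
Total = 3 + 1 − 1 = 3.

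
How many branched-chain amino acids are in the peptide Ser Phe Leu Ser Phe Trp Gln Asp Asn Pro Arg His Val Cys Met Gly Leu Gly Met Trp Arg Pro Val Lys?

V, L, and I make up the branched-chain aliphatic group.
Matching residues: Leu3, Val13, Leu17, Val23.

4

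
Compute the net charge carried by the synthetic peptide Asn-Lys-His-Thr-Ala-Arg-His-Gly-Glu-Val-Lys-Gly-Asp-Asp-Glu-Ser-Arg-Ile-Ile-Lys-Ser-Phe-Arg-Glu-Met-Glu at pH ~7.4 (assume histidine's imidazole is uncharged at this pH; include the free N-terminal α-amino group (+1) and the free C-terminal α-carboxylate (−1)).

0

Near pH 7.4, K and R contribute +1 each, D and E contribute −1 each, and every other side chain (His included, as stated) is uncharged.
Positive (K, R): Lys2, Arg6, Lys11, Arg17, Lys20, Arg23 → +6.
Negative (D, E): Glu9, Asp13, Asp14, Glu15, Glu24, Glu26 → −6.
The N-terminus (+1) and C-terminus (−1) cancel.
Net charge = (+6) + (−6) = 0.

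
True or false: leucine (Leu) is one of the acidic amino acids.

False

The acidic residues are Asp (D) and Glu (E), whose side chains end in a carboxylate group.
Leucine is not in this group.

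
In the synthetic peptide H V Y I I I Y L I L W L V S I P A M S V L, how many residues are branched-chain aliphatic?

The BCAAs are Val, Leu, and Ile — aliphatic side chains with a branch point.
Matching residues: V2, I4, I5, I6, L8, I9, L10, L12, V13, I15, V20, L21.

12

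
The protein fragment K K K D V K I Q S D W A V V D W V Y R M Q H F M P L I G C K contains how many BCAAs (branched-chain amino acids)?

7

V, L, and I make up the branched-chain aliphatic group.
Matching residues: V5, I7, V13, V14, V17, L26, I27.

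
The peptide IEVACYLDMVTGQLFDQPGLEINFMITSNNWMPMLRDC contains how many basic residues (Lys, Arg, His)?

Matching residues: R36.

1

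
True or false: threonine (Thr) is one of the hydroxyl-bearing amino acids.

True

Serine (S), threonine (T), and tyrosine (Y) each carry a hydroxyl group on the side chain.
Threonine is in this group.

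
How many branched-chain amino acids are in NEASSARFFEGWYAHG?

0

V, L, and I make up the branched-chain aliphatic group.
None of the 16 residues belong to this group.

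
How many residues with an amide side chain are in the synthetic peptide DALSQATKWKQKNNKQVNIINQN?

Only N (asparagine) and Q (glutamine) carry a side-chain carboxamide.
Matching residues: Q5, Q11, N13, N14, Q16, N18, N21, Q22, N23.

9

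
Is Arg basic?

Lysine (K), arginine (R), and histidine (H) have basic, nitrogen-containing side chains.
Arginine is in this group.

Yes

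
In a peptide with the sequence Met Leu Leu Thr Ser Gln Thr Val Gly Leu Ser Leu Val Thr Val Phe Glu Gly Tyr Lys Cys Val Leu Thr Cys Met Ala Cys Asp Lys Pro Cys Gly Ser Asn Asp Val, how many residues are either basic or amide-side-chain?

Basic: H, K, R. Amide-side-chain: N, Q.
Basic residues here: Lys20, Lys30 (2).
Amide-side-chain residues here: Gln6, Asn35 (2).
The two groups share no amino acid, so total = 2 + 2 = 4.

4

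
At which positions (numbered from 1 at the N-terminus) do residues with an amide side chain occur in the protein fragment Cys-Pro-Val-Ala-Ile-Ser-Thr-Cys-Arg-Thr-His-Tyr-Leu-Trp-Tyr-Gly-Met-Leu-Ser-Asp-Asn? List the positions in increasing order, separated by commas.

21

Only N (asparagine) and Q (glutamine) carry a side-chain carboxamide.
Matching residues: Asn21.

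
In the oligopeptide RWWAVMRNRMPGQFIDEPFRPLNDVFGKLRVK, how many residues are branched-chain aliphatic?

6

The BCAAs are Val, Leu, and Ile — aliphatic side chains with a branch point.
Matching residues: V5, I15, L22, V25, L29, V31.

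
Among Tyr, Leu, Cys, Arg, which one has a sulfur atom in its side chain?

The sulfur-bearing residues are cysteine (–SH) and methionine (–S–CH₃).
Of the listed options, only Cys belongs to this group.

Cys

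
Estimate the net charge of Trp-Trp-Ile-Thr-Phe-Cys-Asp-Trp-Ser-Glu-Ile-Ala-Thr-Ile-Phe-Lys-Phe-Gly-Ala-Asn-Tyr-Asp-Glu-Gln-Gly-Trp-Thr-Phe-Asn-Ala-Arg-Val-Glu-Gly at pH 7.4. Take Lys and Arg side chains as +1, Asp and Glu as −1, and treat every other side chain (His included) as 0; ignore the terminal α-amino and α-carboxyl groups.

Positive (K, R): Lys16, Arg31 → +2.
Negative (D, E): Asp7, Glu10, Asp22, Glu23, Glu33 → −5.
Net charge = (+2) + (−5) = −3.

-3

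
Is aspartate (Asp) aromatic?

The aromatic amino acids are Phe (F, benzyl), Trp (W, indole), and Tyr (Y, phenol).
Aspartate is not in this group.

No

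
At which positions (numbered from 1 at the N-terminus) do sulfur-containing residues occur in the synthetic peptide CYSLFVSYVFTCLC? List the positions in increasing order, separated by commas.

1, 12, 14

Only Cys (C) and Met (M) have a sulfur atom in the side chain.
Matching residues: C1, C12, C14.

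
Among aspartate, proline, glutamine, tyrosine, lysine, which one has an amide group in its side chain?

Only N (asparagine) and Q (glutamine) carry a side-chain carboxamide.
Of the listed options, only glutamine belongs to this group.

glutamine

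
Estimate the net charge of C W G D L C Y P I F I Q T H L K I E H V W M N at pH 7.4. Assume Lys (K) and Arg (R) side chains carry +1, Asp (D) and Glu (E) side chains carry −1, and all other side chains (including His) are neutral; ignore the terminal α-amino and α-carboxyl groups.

Positive (K, R): K16 → +1.
Negative (D, E): D4, E18 → −2.
Net charge = (+1) + (−2) = −1.

-1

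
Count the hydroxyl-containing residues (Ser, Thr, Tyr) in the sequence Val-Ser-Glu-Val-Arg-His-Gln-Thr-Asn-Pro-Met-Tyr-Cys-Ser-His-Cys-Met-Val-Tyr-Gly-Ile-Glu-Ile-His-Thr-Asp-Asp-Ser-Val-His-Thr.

8

Matching residues: Ser2, Thr8, Tyr12, Ser14, Tyr19, Thr25, Ser28, Thr31.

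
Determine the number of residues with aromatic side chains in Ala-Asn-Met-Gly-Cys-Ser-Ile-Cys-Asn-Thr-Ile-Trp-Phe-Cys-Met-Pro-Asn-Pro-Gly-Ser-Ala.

2

F, W, and Y each carry an aromatic ring on the side chain.
Matching residues: Trp12, Phe13.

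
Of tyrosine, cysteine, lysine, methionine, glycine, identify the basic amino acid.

lysine

Lysine (K), arginine (R), and histidine (H) have basic, nitrogen-containing side chains.
Of the listed options, only lysine belongs to this group.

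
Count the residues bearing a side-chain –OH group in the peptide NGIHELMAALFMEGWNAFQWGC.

Serine (S), threonine (T), and tyrosine (Y) each carry a hydroxyl group on the side chain.
None of the 22 residues belong to this group.

0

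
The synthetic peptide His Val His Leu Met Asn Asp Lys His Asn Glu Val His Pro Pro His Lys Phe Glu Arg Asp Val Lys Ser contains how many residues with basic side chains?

Lysine (K), arginine (R), and histidine (H) have basic, nitrogen-containing side chains.
Matching residues: His1, His3, Lys8, His9, His13, His16, Lys17, Arg20, Lys23.

9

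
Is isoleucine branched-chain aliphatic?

The BCAAs are Val, Leu, and Ile — aliphatic side chains with a branch point.
Isoleucine is in this group.

Yes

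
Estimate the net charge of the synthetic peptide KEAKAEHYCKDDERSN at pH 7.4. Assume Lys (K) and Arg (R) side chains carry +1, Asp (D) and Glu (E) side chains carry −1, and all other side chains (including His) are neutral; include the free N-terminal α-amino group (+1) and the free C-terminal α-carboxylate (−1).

Positive (K, R): K1, K4, K10, R14 → +4.
Negative (D, E): E2, E6, D11, D12, E13 → −5.
The N-terminus (+1) and C-terminus (−1) cancel.
Net charge = (+4) + (−5) = −1.

-1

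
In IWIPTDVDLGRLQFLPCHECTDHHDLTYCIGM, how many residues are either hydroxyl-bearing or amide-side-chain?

Hydroxyl-bearing: S, T, Y. Amide-side-chain: N, Q.
Hydroxyl-bearing residues here: T5, T21, T27, Y28 (4).
Amide-side-chain residues here: Q13 (1).
The two groups share no amino acid, so total = 4 + 1 = 5.

5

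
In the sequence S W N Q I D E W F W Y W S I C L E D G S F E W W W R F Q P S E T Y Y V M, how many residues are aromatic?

Phenylalanine (F), tryptophan (W), and tyrosine (Y) have aromatic ring side chains.
Matching residues: W2, W8, F9, W10, Y11, W12, F21, W23, W24, W25, F27, Y33, Y34.

13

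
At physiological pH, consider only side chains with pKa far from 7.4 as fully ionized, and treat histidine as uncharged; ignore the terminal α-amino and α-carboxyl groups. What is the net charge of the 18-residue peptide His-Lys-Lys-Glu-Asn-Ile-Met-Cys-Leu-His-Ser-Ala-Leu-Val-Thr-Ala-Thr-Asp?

0

Near pH 7.4, K and R contribute +1 each, D and E contribute −1 each, and every other side chain (His included, as stated) is uncharged.
Positive (K, R): Lys2, Lys3 → +2.
Negative (D, E): Glu4, Asp18 → −2.
Net charge = (+2) + (−2) = 0.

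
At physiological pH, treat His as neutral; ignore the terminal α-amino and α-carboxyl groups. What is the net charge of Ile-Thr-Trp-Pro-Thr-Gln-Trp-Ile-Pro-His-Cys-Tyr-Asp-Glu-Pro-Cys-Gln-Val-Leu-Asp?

-3

Near pH 7.4, K and R contribute +1 each, D and E contribute −1 each, and every other side chain (His included, as stated) is uncharged.
Positive (K, R): none → +0.
Negative (D, E): Asp13, Glu14, Asp20 → −3.
Net charge = (+0) + (−3) = −3.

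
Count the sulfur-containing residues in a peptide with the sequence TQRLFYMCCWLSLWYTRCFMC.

The sulfur-bearing residues are cysteine (–SH) and methionine (–S–CH₃).
Matching residues: M7, C8, C9, C18, M20, C21.

6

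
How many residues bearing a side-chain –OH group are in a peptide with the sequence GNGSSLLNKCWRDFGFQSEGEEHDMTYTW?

Serine (S), threonine (T), and tyrosine (Y) each carry a hydroxyl group on the side chain.
Matching residues: S4, S5, S18, T26, Y27, T28.

6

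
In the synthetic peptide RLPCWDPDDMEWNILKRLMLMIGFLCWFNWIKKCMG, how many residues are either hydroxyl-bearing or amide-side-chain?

2

Hydroxyl-bearing: S, T, Y. Amide-side-chain: N, Q.
Hydroxyl-bearing residues here: none (0).
Amide-side-chain residues here: N13, N29 (2).
The two groups share no amino acid, so total = 0 + 2 = 2.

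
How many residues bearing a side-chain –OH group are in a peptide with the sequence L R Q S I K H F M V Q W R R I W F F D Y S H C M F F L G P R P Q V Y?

The –OH-bearing residues are Ser, Thr (aliphatic alcohols), and Tyr (phenol).
Matching residues: S4, Y20, S21, Y34.

4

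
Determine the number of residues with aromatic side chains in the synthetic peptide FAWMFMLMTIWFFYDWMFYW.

11

F, W, and Y each carry an aromatic ring on the side chain.
Matching residues: F1, W3, F5, W11, F12, F13, Y14, W16, F18, Y19, W20.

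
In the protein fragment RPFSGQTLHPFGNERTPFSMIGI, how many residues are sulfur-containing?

1

Cysteine (C, thiol) and methionine (M, thioether) are the two sulfur-containing amino acids.
Matching residues: M20.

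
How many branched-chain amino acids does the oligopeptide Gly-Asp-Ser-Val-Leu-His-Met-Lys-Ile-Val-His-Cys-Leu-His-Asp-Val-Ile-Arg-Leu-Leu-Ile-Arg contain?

The BCAAs are Val, Leu, and Ile — aliphatic side chains with a branch point.
Matching residues: Val4, Leu5, Ile9, Val10, Leu13, Val16, Ile17, Leu19, Leu20, Ile21.

10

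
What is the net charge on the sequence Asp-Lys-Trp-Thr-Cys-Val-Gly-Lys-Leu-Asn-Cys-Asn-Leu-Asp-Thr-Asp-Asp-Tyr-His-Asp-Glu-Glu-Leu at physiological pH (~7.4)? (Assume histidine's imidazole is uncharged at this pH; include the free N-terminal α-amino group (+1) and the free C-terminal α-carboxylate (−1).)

The side chains ionized at physiological pH are Lys/Arg (+1) and Asp/Glu (−1); with His treated as neutral, nothing else contributes.
Positive (K, R): Lys2, Lys8 → +2.
Negative (D, E): Asp1, Asp14, Asp16, Asp17, Asp20, Glu21, Glu22 → −7.
The N-terminus (+1) and C-terminus (−1) cancel.
Net charge = (+2) + (−7) = −5.

-5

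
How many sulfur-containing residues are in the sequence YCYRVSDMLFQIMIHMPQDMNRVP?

5

Cysteine (C, thiol) and methionine (M, thioether) are the two sulfur-containing amino acids.
Matching residues: C2, M8, M13, M16, M20.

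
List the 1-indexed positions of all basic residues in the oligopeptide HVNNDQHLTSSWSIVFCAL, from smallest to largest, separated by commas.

1, 7

Lysine (K), arginine (R), and histidine (H) have basic, nitrogen-containing side chains.
Matching residues: H1, H7.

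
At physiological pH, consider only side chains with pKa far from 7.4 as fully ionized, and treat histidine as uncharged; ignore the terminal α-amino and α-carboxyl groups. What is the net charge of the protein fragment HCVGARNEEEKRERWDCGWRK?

+1

The side chains ionized at physiological pH are Lys/Arg (+1) and Asp/Glu (−1); with His treated as neutral, nothing else contributes.
Positive (K, R): R6, K11, R12, R14, R20, K21 → +6.
Negative (D, E): E8, E9, E10, E13, D16 → −5.
Net charge = (+6) + (−5) = +1.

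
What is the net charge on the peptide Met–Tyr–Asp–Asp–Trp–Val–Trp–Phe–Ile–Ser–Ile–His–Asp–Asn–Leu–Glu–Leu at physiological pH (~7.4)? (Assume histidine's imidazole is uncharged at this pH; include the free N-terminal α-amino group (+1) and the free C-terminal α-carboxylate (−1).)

-4

Near pH 7.4, K and R contribute +1 each, D and E contribute −1 each, and every other side chain (His included, as stated) is uncharged.
Positive (K, R): none → +0.
Negative (D, E): Asp3, Asp4, Asp13, Glu16 → −4.
The N-terminus (+1) and C-terminus (−1) cancel.
Net charge = (+0) + (−4) = −4.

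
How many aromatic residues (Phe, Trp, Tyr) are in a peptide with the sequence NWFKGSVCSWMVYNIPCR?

Matching residues: W2, F3, W10, Y13.

4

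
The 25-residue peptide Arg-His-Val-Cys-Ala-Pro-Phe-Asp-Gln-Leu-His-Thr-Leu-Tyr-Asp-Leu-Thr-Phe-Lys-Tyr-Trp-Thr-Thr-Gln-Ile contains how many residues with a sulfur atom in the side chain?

Only Cys (C) and Met (M) have a sulfur atom in the side chain.
Matching residues: Cys4.

1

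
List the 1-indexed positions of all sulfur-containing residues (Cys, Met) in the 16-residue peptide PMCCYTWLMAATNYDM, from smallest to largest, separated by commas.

2, 3, 4, 9, 16

Matching residues: M2, C3, C4, M9, M16.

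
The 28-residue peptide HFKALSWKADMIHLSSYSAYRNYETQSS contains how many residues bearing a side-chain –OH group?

S, T, and Y are the three residues with a side-chain hydroxyl.
Matching residues: S6, S15, S16, Y17, S18, Y20, Y23, T25, S27, S28.

10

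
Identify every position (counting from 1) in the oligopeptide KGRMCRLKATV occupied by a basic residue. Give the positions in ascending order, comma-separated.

Matching residues: K1, R3, R6, K8.

1, 3, 6, 8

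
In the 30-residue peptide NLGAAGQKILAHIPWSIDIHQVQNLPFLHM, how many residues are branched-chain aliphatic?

Valine (V), leucine (L), and isoleucine (I) are the branched-chain amino acids.
Matching residues: L2, I9, L10, I13, I17, I19, V22, L25, L28.

9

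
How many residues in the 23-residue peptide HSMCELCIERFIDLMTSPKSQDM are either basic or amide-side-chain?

Basic: H, K, R. Amide-side-chain: N, Q.
Basic residues here: H1, R10, K19 (3).
Amide-side-chain residues here: Q21 (1).
The two groups share no amino acid, so total = 3 + 1 = 4.

4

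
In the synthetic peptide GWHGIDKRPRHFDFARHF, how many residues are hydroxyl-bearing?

The –OH-bearing residues are Ser, Thr (aliphatic alcohols), and Tyr (phenol).
None of the 18 residues belong to this group.

0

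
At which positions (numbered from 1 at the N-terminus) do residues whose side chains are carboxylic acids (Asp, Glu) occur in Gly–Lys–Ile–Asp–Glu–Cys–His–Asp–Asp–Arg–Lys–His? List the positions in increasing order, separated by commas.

Matching residues: Asp4, Glu5, Asp8, Asp9.

4, 5, 8, 9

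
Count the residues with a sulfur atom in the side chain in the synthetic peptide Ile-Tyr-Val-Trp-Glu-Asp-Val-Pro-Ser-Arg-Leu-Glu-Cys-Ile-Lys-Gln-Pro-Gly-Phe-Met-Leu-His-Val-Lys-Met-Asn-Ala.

The sulfur-bearing residues are cysteine (–SH) and methionine (–S–CH₃).
Matching residues: Cys13, Met20, Met25.

3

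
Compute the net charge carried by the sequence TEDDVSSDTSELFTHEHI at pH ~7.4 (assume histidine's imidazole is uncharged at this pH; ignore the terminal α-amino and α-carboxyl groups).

-6

The side chains ionized at physiological pH are Lys/Arg (+1) and Asp/Glu (−1); with His treated as neutral, nothing else contributes.
Positive (K, R): none → +0.
Negative (D, E): E2, D3, D4, D8, E11, E16 → −6.
Net charge = (+0) + (−6) = −6.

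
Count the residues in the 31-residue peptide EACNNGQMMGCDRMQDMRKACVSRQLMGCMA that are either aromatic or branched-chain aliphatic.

2

Aromatic: F, W, Y. Branched-chain aliphatic: I, L, V.
Aromatic residues here: none (0).
Branched-chain aliphatic residues here: V22, L26 (2).
The two groups share no amino acid, so total = 0 + 2 = 2.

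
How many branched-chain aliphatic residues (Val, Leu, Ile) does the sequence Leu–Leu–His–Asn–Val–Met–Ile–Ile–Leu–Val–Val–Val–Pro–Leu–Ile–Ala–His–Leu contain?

Matching residues: Leu1, Leu2, Val5, Ile7, Ile8, Leu9, Val10, Val11, Val12, Leu14, Ile15, Leu18.

12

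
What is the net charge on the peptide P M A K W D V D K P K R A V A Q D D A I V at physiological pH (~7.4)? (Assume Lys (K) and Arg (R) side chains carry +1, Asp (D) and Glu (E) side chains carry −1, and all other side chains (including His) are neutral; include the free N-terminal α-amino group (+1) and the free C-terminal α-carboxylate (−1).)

0

Positive (K, R): K4, K9, K11, R12 → +4.
Negative (D, E): D6, D8, D17, D18 → −4.
The N-terminus (+1) and C-terminus (−1) cancel.
Net charge = (+4) + (−4) = 0.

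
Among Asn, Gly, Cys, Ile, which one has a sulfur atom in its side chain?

The sulfur-bearing residues are cysteine (–SH) and methionine (–S–CH₃).
Of the listed options, only Cys belongs to this group.

Cys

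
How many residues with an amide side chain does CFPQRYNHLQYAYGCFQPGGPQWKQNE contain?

Only N (asparagine) and Q (glutamine) carry a side-chain carboxamide.
Matching residues: Q4, N7, Q10, Q17, Q22, Q25, N26.

7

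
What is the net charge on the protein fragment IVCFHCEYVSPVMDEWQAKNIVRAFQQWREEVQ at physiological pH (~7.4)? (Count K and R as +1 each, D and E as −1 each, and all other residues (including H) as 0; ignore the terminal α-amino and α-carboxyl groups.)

Positive (K, R): K19, R23, R29 → +3.
Negative (D, E): E7, D14, E15, E30, E31 → −5.
Net charge = (+3) + (−5) = −2.

-2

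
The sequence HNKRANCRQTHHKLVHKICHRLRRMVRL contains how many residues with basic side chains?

Lysine (K), arginine (R), and histidine (H) have basic, nitrogen-containing side chains.
Matching residues: H1, K3, R4, R8, H11, H12, K13, H16, K17, H20, R21, R23, R24, R27.

14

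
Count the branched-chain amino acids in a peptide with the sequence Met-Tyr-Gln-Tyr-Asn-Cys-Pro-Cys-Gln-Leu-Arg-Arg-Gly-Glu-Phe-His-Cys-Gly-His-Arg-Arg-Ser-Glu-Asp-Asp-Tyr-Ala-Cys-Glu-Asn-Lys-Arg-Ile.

Valine (V), leucine (L), and isoleucine (I) are the branched-chain amino acids.
Matching residues: Leu10, Ile33.

2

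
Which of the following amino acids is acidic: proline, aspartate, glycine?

Aspartate (D) and glutamate (E) have carboxylic-acid side chains and are the acidic amino acids.
Of the listed options, only aspartate belongs to this group.

aspartate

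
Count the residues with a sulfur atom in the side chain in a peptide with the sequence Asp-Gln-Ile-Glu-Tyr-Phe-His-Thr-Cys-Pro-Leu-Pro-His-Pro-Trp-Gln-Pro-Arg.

1

Cysteine (C, thiol) and methionine (M, thioether) are the two sulfur-containing amino acids.
Matching residues: Cys9.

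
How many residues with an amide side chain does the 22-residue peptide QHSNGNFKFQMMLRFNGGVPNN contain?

The amide-side-chain residues are Asn (N) and Gln (Q).
Matching residues: Q1, N4, N6, Q10, N16, N21, N22.

7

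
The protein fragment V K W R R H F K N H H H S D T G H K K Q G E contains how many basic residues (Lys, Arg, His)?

11

Matching residues: K2, R4, R5, H6, K8, H10, H11, H12, H17, K18, K19.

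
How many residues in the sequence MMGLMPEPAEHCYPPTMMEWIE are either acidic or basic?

5

Acidic: D, E. Basic: H, K, R.
Acidic residues here: E7, E10, E19, E22 (4).
Basic residues here: H11 (1).
The two groups share no amino acid, so total = 4 + 1 = 5.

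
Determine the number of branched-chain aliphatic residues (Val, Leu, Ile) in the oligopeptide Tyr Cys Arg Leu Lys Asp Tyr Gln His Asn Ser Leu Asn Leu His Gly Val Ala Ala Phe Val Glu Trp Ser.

5

Matching residues: Leu4, Leu12, Leu14, Val17, Val21.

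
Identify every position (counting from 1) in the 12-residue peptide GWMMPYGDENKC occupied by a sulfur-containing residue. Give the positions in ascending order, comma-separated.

3, 4, 12

Cysteine (C, thiol) and methionine (M, thioether) are the two sulfur-containing amino acids.
Matching residues: M3, M4, C12.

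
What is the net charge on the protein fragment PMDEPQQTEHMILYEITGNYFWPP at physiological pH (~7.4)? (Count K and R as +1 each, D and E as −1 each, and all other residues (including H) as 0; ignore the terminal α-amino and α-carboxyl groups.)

Positive (K, R): none → +0.
Negative (D, E): D3, E4, E9, E15 → −4.
Net charge = (+0) + (−4) = −4.

-4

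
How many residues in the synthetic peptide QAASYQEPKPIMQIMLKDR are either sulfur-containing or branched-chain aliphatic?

5

Sulfur-containing: C, M. Branched-chain aliphatic: I, L, V.
Sulfur-containing residues here: M12, M15 (2).
Branched-chain aliphatic residues here: I11, I14, L16 (3).
The two groups share no amino acid, so total = 2 + 3 = 5.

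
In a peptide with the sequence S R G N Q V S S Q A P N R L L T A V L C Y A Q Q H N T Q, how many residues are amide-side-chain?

The amide-side-chain residues are Asn (N) and Gln (Q).
Matching residues: N4, Q5, Q9, N12, Q23, Q24, N26, Q28.

8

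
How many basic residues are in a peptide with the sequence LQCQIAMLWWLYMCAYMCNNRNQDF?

1

The basic amino acids are Lys (K), Arg (R), and His (H).
Matching residues: R21.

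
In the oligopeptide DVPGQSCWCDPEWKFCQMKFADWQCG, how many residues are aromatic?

5

The aromatic amino acids are Phe (F, benzyl), Trp (W, indole), and Tyr (Y, phenol).
Matching residues: W8, W13, F15, F20, W23.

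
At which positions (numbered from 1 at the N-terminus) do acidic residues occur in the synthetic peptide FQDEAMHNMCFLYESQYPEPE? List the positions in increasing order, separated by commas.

Aspartate (D) and glutamate (E) have carboxylic-acid side chains and are the acidic amino acids.
Matching residues: D3, E4, E14, E19, E21.

3, 4, 14, 19, 21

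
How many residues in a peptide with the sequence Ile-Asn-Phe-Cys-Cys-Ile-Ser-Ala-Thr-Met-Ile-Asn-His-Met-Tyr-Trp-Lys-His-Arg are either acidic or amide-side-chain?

Acidic: D, E. Amide-side-chain: N, Q.
Acidic residues here: none (0).
Amide-side-chain residues here: Asn2, Asn12 (2).
The two groups share no amino acid, so total = 0 + 2 = 2.

2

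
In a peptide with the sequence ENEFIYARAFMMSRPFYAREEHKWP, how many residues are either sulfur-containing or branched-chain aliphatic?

Sulfur-containing: C, M. Branched-chain aliphatic: I, L, V.
Sulfur-containing residues here: M11, M12 (2).
Branched-chain aliphatic residues here: I5 (1).
The two groups share no amino acid, so total = 2 + 1 = 3.

3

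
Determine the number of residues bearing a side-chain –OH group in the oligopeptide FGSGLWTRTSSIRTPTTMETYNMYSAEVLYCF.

13

S, T, and Y are the three residues with a side-chain hydroxyl.
Matching residues: S3, T7, T9, S10, S11, T14, T16, T17, T20, Y21, Y24, S25, Y30.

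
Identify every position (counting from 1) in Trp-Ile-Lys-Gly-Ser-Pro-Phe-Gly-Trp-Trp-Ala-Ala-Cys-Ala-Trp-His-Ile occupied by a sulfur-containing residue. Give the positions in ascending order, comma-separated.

The sulfur-bearing residues are cysteine (–SH) and methionine (–S–CH₃).
Matching residues: Cys13.

13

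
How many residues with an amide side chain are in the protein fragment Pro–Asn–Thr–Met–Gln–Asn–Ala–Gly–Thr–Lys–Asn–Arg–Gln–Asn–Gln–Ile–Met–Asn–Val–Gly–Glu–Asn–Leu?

The amide-side-chain residues are Asn (N) and Gln (Q).
Matching residues: Asn2, Gln5, Asn6, Asn11, Gln13, Asn14, Gln15, Asn18, Asn22.

9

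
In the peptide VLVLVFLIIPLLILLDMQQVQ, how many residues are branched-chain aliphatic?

14

Valine (V), leucine (L), and isoleucine (I) are the branched-chain amino acids.
Matching residues: V1, L2, V3, L4, V5, L7, I8, I9, L11, L12, I13, L14, L15, V20.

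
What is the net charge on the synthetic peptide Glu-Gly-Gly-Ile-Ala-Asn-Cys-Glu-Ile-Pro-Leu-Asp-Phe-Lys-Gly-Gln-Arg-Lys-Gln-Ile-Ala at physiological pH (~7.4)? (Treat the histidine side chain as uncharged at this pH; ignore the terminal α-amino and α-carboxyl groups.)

Near pH 7.4, K and R contribute +1 each, D and E contribute −1 each, and every other side chain (His included, as stated) is uncharged.
Positive (K, R): Lys14, Arg17, Lys18 → +3.
Negative (D, E): Glu1, Glu8, Asp12 → −3.
Net charge = (+3) + (−3) = 0.

0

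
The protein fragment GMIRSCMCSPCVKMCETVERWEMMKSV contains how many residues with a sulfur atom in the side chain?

Only Cys (C) and Met (M) have a sulfur atom in the side chain.
Matching residues: M2, C6, M7, C8, C11, M14, C15, M23, M24.

9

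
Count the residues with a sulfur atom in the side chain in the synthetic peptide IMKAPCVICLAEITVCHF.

The sulfur-bearing residues are cysteine (–SH) and methionine (–S–CH₃).
Matching residues: M2, C6, C9, C16.

4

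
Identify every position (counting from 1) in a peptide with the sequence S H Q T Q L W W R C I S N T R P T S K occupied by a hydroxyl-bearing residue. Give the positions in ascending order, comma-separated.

S, T, and Y are the three residues with a side-chain hydroxyl.
Matching residues: S1, T4, S12, T14, T17, S18.

1, 4, 12, 14, 17, 18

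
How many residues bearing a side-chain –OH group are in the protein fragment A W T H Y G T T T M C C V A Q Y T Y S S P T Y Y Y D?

14

Serine (S), threonine (T), and tyrosine (Y) each carry a hydroxyl group on the side chain.
Matching residues: T3, Y5, T7, T8, T9, Y16, T17, Y18, S19, S20, T22, Y23, Y24, Y25.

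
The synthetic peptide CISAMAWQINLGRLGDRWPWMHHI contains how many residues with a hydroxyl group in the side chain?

Serine (S), threonine (T), and tyrosine (Y) each carry a hydroxyl group on the side chain.
Matching residues: S3.

1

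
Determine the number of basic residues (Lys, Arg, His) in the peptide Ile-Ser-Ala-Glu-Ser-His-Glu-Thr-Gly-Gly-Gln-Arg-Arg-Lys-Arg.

5

Matching residues: His6, Arg12, Arg13, Lys14, Arg15.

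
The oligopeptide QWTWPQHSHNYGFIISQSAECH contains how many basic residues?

K, R, and H are the three residues with basic side chains (ε-amine, guanidinium, and imidazole respectively).
Matching residues: H7, H9, H22.

3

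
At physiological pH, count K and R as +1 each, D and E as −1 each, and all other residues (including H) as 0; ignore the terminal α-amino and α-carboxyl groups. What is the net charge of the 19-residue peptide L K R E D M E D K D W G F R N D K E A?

-2

Positive (K, R): K2, R3, K9, R14, K17 → +5.
Negative (D, E): E4, D5, E7, D8, D10, D16, E18 → −7.
Net charge = (+5) + (−7) = −2.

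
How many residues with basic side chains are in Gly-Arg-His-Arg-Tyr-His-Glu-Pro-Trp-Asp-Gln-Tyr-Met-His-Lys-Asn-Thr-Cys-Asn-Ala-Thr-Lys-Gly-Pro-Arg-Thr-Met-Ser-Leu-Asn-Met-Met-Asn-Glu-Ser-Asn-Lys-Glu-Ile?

9

K, R, and H are the three residues with basic side chains (ε-amine, guanidinium, and imidazole respectively).
Matching residues: Arg2, His3, Arg4, His6, His14, Lys15, Lys22, Arg25, Lys37.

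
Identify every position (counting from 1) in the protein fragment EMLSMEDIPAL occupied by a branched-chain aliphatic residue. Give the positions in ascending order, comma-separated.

3, 8, 11

Valine (V), leucine (L), and isoleucine (I) are the branched-chain amino acids.
Matching residues: L3, I8, L11.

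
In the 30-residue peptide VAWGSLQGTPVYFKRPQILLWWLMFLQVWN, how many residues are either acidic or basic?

Acidic: D, E. Basic: H, K, R.
Acidic residues here: none (0).
Basic residues here: K14, R15 (2).
The two groups share no amino acid, so total = 0 + 2 = 2.

2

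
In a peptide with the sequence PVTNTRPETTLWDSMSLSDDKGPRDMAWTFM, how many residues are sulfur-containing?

3

The sulfur-bearing residues are cysteine (–SH) and methionine (–S–CH₃).
Matching residues: M15, M26, M31.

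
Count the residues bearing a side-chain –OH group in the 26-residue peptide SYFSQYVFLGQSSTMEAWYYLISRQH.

S, T, and Y are the three residues with a side-chain hydroxyl.
Matching residues: S1, Y2, S4, Y6, S12, S13, T14, Y19, Y20, S23.

10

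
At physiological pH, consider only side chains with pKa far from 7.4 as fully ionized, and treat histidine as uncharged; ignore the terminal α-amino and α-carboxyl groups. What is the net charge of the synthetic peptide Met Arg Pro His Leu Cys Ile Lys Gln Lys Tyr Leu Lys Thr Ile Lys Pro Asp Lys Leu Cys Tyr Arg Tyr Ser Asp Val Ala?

Near pH 7.4, K and R contribute +1 each, D and E contribute −1 each, and every other side chain (His included, as stated) is uncharged.
Positive (K, R): Arg2, Lys8, Lys10, Lys13, Lys16, Lys19, Arg23 → +7.
Negative (D, E): Asp18, Asp26 → −2.
Net charge = (+7) + (−2) = +5.

+5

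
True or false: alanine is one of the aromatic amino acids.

The aromatic amino acids are Phe (F, benzyl), Trp (W, indole), and Tyr (Y, phenol).
Alanine is not in this group.

False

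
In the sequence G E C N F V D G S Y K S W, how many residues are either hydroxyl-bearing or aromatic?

5

Hydroxyl-bearing: S, T, Y. Aromatic: F, W, Y.
Hydroxyl-bearing residues here: S9, Y10, S12 (3).
Aromatic residues here: F5, Y10, W13 (3).
Y is in both groups, so the 1 Y residue must not be double-counted.
Total = 3 + 3 − 1 = 5.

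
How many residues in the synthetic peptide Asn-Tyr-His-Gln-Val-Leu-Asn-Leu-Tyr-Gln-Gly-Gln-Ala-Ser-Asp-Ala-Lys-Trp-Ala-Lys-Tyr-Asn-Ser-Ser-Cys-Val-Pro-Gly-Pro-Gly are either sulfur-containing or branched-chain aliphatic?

Sulfur-containing: C, M. Branched-chain aliphatic: I, L, V.
Sulfur-containing residues here: Cys25 (1).
Branched-chain aliphatic residues here: Val5, Leu6, Leu8, Val26 (4).
The two groups share no amino acid, so total = 1 + 4 = 5.

5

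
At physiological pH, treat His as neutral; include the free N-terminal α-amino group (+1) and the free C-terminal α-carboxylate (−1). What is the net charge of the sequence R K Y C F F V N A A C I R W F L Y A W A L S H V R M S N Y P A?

At pH ~7.4 the Lys and Arg side chains are protonated (+1), the Asp and Glu side chains are deprotonated (−1), and with His taken as neutral all other side chains carry no charge.
Positive (K, R): R1, K2, R13, R25 → +4.
Negative (D, E): none → −0.
The N-terminus (+1) and C-terminus (−1) cancel.
Net charge = (+4) + (−0) = +4.

+4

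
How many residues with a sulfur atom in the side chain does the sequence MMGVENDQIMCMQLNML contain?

6

Only Cys (C) and Met (M) have a sulfur atom in the side chain.
Matching residues: M1, M2, M10, C11, M12, M16.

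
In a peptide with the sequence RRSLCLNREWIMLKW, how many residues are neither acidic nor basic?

10

Acidic: D, E. Basic: K, R, H. All other residues are neither.
Matching residues: S3, L4, C5, L6, N7, W10, I11, M12, L13, W15.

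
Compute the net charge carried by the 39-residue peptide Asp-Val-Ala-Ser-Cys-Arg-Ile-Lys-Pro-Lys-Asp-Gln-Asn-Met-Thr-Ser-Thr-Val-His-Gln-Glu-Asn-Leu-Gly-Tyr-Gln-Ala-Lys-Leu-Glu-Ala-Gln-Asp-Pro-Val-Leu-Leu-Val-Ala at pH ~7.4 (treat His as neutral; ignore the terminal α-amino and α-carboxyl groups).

The side chains ionized at physiological pH are Lys/Arg (+1) and Asp/Glu (−1); with His treated as neutral, nothing else contributes.
Positive (K, R): Arg6, Lys8, Lys10, Lys28 → +4.
Negative (D, E): Asp1, Asp11, Glu21, Glu30, Asp33 → −5.
Net charge = (+4) + (−5) = −1.

-1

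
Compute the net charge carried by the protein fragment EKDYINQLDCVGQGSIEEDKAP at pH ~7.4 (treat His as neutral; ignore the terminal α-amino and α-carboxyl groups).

-4

Near pH 7.4, K and R contribute +1 each, D and E contribute −1 each, and every other side chain (His included, as stated) is uncharged.
Positive (K, R): K2, K20 → +2.
Negative (D, E): E1, D3, D9, E17, E18, D19 → −6.
Net charge = (+2) + (−6) = −4.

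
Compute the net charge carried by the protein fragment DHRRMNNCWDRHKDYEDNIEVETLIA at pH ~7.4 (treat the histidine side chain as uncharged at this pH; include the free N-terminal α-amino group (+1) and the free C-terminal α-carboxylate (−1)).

The side chains ionized at physiological pH are Lys/Arg (+1) and Asp/Glu (−1); with His treated as neutral, nothing else contributes.
Positive (K, R): R3, R4, R11, K13 → +4.
Negative (D, E): D1, D10, D14, E16, D17, E20, E22 → −7.
The N-terminus (+1) and C-terminus (−1) cancel.
Net charge = (+4) + (−7) = −3.

-3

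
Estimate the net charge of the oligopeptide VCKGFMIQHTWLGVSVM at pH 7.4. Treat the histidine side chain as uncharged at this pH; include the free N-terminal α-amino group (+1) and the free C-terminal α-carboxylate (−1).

Near pH 7.4, K and R contribute +1 each, D and E contribute −1 each, and every other side chain (His included, as stated) is uncharged.
Positive (K, R): K3 → +1.
Negative (D, E): none → −0.
The N-terminus (+1) and C-terminus (−1) cancel.
Net charge = (+1) + (−0) = +1.

+1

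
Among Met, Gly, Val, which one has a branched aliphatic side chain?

Val

Valine (V), leucine (L), and isoleucine (I) are the branched-chain amino acids.
Of the listed options, only Val belongs to this group.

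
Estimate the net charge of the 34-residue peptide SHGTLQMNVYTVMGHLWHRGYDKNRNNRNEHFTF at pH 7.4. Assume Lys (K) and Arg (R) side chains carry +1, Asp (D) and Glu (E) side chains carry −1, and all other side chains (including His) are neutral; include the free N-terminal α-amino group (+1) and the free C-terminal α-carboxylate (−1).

Positive (K, R): R19, K23, R25, R28 → +4.
Negative (D, E): D22, E30 → −2.
The N-terminus (+1) and C-terminus (−1) cancel.
Net charge = (+4) + (−2) = +2.

+2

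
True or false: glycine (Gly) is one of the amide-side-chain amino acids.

Only N (asparagine) and Q (glutamine) carry a side-chain carboxamide.
Glycine is not in this group.

False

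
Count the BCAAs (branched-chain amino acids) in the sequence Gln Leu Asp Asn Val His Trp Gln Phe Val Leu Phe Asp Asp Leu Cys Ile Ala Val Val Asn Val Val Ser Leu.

V, L, and I make up the branched-chain aliphatic group.
Matching residues: Leu2, Val5, Val10, Leu11, Leu15, Ile17, Val19, Val20, Val22, Val23, Leu25.

11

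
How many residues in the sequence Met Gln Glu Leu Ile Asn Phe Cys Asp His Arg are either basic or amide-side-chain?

Basic: H, K, R. Amide-side-chain: N, Q.
Basic residues here: His10, Arg11 (2).
Amide-side-chain residues here: Gln2, Asn6 (2).
The two groups share no amino acid, so total = 2 + 2 = 4.

4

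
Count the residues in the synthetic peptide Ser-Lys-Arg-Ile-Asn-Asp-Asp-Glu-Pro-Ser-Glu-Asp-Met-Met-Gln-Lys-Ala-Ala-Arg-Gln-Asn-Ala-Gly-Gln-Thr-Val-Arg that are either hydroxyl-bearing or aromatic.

3

Hydroxyl-bearing: S, T, Y. Aromatic: F, W, Y.
Hydroxyl-bearing residues here: Ser1, Ser10, Thr25 (3).
Aromatic residues here: none (0).
(Y belongs to both groups, but none appear in this sequence.) Total = 3 + 0 = 3.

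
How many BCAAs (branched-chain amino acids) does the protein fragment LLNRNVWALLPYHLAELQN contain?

The BCAAs are Val, Leu, and Ile — aliphatic side chains with a branch point.
Matching residues: L1, L2, V6, L9, L10, L14, L17.

7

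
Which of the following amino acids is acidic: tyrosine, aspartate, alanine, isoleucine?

aspartate

Aspartate (D) and glutamate (E) have carboxylic-acid side chains and are the acidic amino acids.
Of the listed options, only aspartate belongs to this group.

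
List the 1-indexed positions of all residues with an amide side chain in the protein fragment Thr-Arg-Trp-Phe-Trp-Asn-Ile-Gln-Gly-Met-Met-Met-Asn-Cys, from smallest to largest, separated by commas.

The amide-side-chain residues are Asn (N) and Gln (Q).
Matching residues: Asn6, Gln8, Asn13.

6, 8, 13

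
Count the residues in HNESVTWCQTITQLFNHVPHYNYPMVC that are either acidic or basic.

4

Acidic: D, E. Basic: H, K, R.
Acidic residues here: E3 (1).
Basic residues here: H1, H17, H20 (3).
The two groups share no amino acid, so total = 1 + 3 = 4.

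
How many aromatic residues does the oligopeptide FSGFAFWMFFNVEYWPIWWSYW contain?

The aromatic amino acids are Phe (F, benzyl), Trp (W, indole), and Tyr (Y, phenol).
Matching residues: F1, F4, F6, W7, F9, F10, Y14, W15, W18, W19, Y21, W22.

12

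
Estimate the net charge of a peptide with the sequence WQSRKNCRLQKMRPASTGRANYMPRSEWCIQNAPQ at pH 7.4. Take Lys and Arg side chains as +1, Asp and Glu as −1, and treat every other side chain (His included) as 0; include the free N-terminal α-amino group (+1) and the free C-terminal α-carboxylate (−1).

+6

Positive (K, R): R4, K5, R8, K11, R13, R19, R25 → +7.
Negative (D, E): E27 → −1.
The N-terminus (+1) and C-terminus (−1) cancel.
Net charge = (+7) + (−1) = +6.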